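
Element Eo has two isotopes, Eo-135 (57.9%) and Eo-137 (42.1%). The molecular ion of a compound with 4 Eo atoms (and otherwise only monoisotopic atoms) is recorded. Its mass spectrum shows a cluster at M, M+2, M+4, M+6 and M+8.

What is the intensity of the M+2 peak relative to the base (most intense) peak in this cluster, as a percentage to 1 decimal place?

(0.579 + 0.421)^4 gives M 0.1124, M+2 0.3269, M+4 0.3565, M+6 0.1728, M+8 0.0314; the largest is M+4.
P(M+4) = C(4,2) × 0.579^2 × 0.421^2 = 6 × 0.335241 × 0.177241 = 0.356511 (base)
P(M+2) = C(4,1) × 0.579^3 × 0.421^1 = 4 × 0.19410454 × 0.4210 = 0.326872
Relative intensity = 0.326872 / 0.356511 × 100 = 91.7

91.7%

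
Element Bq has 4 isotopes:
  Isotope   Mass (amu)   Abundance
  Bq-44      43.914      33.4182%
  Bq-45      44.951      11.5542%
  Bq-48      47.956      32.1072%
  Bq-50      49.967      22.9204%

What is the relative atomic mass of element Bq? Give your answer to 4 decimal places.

46.7190 amu

Weight each isotope mass by its fractional abundance: 0.334182 × 43.914 + 0.115542 × 44.951 + 0.321072 × 47.956 + 0.229204 × 49.967
= 14.67527 + 5.19373 + 15.39733 + 11.45264 = 46.71897 amu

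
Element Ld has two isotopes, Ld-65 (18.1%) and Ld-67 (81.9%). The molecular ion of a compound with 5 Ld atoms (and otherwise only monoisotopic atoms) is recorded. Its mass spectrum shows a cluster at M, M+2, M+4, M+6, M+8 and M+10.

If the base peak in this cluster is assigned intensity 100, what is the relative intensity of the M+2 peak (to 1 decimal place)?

Binomial terms of (0.181 + 0.819)^5: M 0.0002, M+2 0.0044, M+4 0.0398, M+6 0.1800, M+8 0.4072, M+10 0.3685 → M+8 is the base peak.
P(M+8) = C(5,4) × 0.181^1 × 0.819^4 = 5 × 0.1810 × 0.44992032 = 0.407178 (base)
P(M+2) = C(5,1) × 0.181^4 × 0.819^1 = 5 × 0.00107328 × 0.8190 = 0.004395
Relative intensity = 0.004395 / 0.407178 × 100 = 1.1

1.1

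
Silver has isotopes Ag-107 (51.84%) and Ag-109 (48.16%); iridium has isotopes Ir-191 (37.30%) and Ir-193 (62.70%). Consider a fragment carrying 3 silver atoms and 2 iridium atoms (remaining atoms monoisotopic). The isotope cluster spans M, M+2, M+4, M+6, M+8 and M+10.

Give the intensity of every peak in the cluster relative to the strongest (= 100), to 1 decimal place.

Silver pattern (n=3): 0.13931407 : 0.38827347 : 0.36071085 : 0.11170161
Iridium pattern (n=2): 0.139129 : 0.467742 : 0.393129
Convolve the two distributions (both contribute in 2-u steps):
  M: 0.13931407×0.139129 = 0.019383
  M+2: 0.13931407×0.467742 + 0.38827347×0.139129 = 0.119183
  M+4: 0.13931407×0.393129 + 0.38827347×0.467742 + 0.36071085×0.139129 = 0.286566
  M+6: 0.38827347×0.393129 + 0.36071085×0.467742 + 0.11170161×0.139129 = 0.336902
  M+8: 0.36071085×0.393129 + 0.11170161×0.467742 = 0.194053
  M+10: 0.11170161×0.393129 = 0.043913
Scale to base peak (0.336902) = 100: 5.8 : 35.4 : 85.1 : 100.0 : 57.6 : 13.0

5.8 : 35.4 : 85.1 : 100.0 : 57.6 : 13.0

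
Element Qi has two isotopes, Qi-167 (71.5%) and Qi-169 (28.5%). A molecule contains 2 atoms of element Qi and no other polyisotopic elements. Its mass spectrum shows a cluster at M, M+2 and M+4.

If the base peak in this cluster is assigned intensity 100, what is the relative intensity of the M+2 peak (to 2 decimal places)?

(0.715 + 0.285)^2 gives M 0.5112, M+2 0.4076, M+4 0.0812; the largest is M.
P(M) = C(2,0) × 0.715^2 × 0.285^0 = 1 × 0.511225 × 1.0000 = 0.511225 (base)
P(M+2) = C(2,1) × 0.715^1 × 0.285^1 = 2 × 0.7150 × 0.2850 = 0.407550
Relative intensity = 0.407550 / 0.511225 × 100 = 79.72

79.72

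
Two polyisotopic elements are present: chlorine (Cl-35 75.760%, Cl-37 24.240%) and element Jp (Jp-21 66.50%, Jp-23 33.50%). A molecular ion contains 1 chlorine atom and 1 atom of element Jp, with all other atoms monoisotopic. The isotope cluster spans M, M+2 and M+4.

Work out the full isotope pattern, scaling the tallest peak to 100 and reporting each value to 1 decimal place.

Chlorine pattern (n=1): 0.7576 : 0.2424
Element Jp pattern (n=1): 0.6650 : 0.3350
Convolve the two distributions (both contribute in 2-u steps):
  M: 0.7576×0.6650 = 0.503804
  M+2: 0.7576×0.3350 + 0.2424×0.6650 = 0.414992
  M+4: 0.2424×0.3350 = 0.081204
Scale to base peak (0.503804) = 100: 100.0 : 82.4 : 16.1

100.0 : 82.4 : 16.1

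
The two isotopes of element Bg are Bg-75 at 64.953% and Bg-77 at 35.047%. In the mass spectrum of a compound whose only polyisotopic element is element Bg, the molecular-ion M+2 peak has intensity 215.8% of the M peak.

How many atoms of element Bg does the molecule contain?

The M+2/M ratio from n Bg atoms is n · q/p = n · 0.35047/0.64953.
n = 2.158 × 0.64953/0.35047 = 4.00 ≈ 4

4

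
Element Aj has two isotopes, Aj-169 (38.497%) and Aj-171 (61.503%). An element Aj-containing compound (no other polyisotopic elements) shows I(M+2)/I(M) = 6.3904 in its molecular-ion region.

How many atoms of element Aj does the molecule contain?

The M+2/M ratio from n Aj atoms is n · q/p = n · 0.61503/0.38497.
n = 6.3904 × 0.38497/0.61503 = 4.00 ≈ 4

4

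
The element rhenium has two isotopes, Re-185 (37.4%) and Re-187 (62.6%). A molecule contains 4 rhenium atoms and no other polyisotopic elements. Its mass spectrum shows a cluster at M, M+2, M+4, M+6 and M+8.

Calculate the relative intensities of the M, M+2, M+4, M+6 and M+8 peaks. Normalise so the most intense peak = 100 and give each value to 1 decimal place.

5.3 : 35.7 : 89.6 : 100.0 : 41.8

The 4 Re atoms are independent, so intensities follow the terms of (0.374 + 0.626)^4.
P(M) = 0.374^4 = 0.019565
P(M+2) = 4 × 0.374^3 × 0.626^1 = 0.130993
P(M+4) = 6 × 0.374^2 × 0.626^2 = 0.328884
P(M+6) = 4 × 0.374^1 × 0.626^3 = 0.366990
P(M+8) = 0.626^4 = 0.153567
The M+6 peak is largest (0.366990); scaling to 100 gives 5.3 : 35.7 : 89.6 : 100.0 : 41.8.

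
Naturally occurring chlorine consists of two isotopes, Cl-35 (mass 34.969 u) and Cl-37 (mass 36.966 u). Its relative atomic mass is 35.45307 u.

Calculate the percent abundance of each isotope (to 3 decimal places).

Cl-35: 75.760%, Cl-37: 24.240%

Writing the weighted mean with unknown fraction x of Cl-35:
34.969·x + 36.966·(1 − x) = 35.45307
(34.969 − 36.966)·x = 35.45307 − 36.966
x = -1.51293 / -1.997 = 0.75760 → 75.760% Cl-35, 24.240% Cl-37.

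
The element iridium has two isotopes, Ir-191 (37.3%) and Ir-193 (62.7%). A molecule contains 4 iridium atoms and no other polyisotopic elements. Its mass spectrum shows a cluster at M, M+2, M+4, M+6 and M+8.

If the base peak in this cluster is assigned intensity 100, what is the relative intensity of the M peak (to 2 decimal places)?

5.26

(0.373 + 0.627)^4 gives M 0.0194, M+2 0.1302, M+4 0.3282, M+6 0.3678, M+8 0.1546; the largest is M+6.
P(M+6) = C(4,3) × 0.373^1 × 0.627^3 = 4 × 0.3730 × 0.24649188 = 0.367766 (base)
P(M) = C(4,0) × 0.373^4 × 0.627^0 = 1 × 0.01935688 × 1.0000 = 0.019357
Relative intensity = 0.019357 / 0.367766 × 100 = 5.26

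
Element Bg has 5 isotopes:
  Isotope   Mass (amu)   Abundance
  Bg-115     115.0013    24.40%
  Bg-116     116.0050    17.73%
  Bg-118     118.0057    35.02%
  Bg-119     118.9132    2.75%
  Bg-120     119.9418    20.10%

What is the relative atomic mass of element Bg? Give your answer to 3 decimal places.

Average mass = Σ (abundance × isotope mass) = 0.2440 × 115.0013 + 0.1773 × 116.0050 + 0.3502 × 118.0057 + 0.0275 × 118.9132 + 0.2010 × 119.9418
= 28.06032 + 20.56769 + 41.32560 + 3.27011 + 24.10830 = 117.33202 amu

117.332 amu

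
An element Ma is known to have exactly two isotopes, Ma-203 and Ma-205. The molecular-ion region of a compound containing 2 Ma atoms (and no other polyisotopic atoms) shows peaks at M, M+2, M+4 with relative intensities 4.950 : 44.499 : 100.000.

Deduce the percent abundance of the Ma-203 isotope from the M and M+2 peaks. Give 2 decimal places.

Write p for the Ma-203 fraction. I(M+2)/I(M) = [C(2,1)·p^1·(1−p)] / p^2 = 2·(1−p)/p = 44.499/4.950 = 8.9897
(1−p)/p = 8.9897/2 = 4.4948  ⇒  p = 1/(1 + 4.4948) = 0.1820
Ma-203: 18.20%, Ma-205: 81.80%.

18.20%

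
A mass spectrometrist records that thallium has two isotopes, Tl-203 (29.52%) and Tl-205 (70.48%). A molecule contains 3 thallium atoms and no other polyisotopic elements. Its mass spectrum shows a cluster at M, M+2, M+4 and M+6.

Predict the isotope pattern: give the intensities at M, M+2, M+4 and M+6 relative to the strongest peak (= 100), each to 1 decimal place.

5.8 : 41.9 : 100.0 : 79.6

Each Tl atom is independently Tl-203 (p = 0.2952) or Tl-205 (q = 0.7048); the cluster is the binomial expansion (p + q)^3.
P(M) = 0.2952^3 = 0.025725
P(M+2) = 3 × 0.2952^2 × 0.7048^1 = 0.184255
P(M+4) = 3 × 0.2952^1 × 0.7048^2 = 0.439916
P(M+6) = 0.7048^3 = 0.350104
The M+4 peak is largest (0.439916); scaling to 100 gives 5.8 : 41.9 : 100.0 : 79.6.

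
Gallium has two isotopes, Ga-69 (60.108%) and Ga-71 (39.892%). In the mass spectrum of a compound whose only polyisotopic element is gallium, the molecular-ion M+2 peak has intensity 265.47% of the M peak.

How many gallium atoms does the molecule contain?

The M+2/M ratio from n Ga atoms is n · q/p = n · 0.39892/0.60108.
n = 2.6547 × 0.60108/0.39892 = 4.00 ≈ 4

4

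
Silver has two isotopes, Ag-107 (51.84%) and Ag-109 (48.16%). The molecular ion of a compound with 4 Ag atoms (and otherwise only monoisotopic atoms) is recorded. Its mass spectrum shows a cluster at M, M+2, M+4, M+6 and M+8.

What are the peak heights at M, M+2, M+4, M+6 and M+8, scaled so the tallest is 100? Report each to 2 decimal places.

Expanding (0.5184 + 0.4816)^4:
P(M) = 0.5184^4 = 0.072220
P(M+2) = 4 × 0.5184^3 × 0.4816^1 = 0.268375
P(M+4) = 6 × 0.5184^2 × 0.4816^2 = 0.373985
P(M+6) = 4 × 0.5184^1 × 0.4816^3 = 0.231624
P(M+8) = 0.4816^4 = 0.053795
The M+4 peak is largest (0.373985); scaling to 100 gives 19.31 : 71.76 : 100.00 : 61.93 : 14.38.

19.31 : 71.76 : 100.00 : 61.93 : 14.38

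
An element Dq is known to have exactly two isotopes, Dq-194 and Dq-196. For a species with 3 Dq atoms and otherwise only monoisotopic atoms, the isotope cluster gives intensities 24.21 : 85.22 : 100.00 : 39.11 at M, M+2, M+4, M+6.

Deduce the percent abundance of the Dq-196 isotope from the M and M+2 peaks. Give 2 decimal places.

Write p for the Dq-194 fraction. I(M+2)/I(M) = [C(3,1)·p^2·(1−p)] / p^3 = 3·(1−p)/p = 85.22/24.21 = 3.5200
(1−p)/p = 3.5200/3 = 1.1733  ⇒  p = 1/(1 + 1.1733) = 0.4601
Dq-194: 46.01%, Dq-196: 53.99%.

53.99%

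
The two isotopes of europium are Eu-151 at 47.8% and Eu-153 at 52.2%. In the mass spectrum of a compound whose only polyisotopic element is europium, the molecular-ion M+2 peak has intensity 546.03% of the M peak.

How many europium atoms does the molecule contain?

5

For n independent Eu atoms, I(M+2)/I(M) = n · (abundance Eu-153) / (abundance Eu-151) = n · 0.522/0.478.
n = 5.4603 × 0.478/0.522 = 5.00 ≈ 5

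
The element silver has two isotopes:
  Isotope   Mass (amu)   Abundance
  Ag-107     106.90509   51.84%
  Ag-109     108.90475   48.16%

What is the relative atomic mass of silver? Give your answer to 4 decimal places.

107.8681 amu

Average mass = Σ (abundance × isotope mass) = 0.5184 × 106.90509 + 0.4816 × 108.90475
= 55.419599 + 52.448528 = 107.868127 amu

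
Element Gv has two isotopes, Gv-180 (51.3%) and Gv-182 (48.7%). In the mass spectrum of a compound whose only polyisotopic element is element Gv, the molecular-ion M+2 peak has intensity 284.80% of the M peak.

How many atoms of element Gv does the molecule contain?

For n independent Gv atoms, I(M+2)/I(M) = n · (abundance Gv-182) / (abundance Gv-180) = n · 0.487/0.513.
n = 2.8480 × 0.513/0.487 = 3.00 ≈ 3

3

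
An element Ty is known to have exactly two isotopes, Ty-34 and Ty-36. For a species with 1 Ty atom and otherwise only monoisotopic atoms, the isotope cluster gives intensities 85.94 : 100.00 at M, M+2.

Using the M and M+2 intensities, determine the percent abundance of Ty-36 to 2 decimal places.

If p is the fraction of Ty that is Ty-34, then I(M+2)/I(M) = [C(1,1)·p^0·(1−p)] / p^1 = 1·(1−p)/p = 100.00/85.94 = 1.1636
(1−p)/p = 1.1636/1 = 1.1636  ⇒  p = 1/(1 + 1.1636) = 0.4622
Ty-34: 46.22%, Ty-36: 53.78%.

53.78%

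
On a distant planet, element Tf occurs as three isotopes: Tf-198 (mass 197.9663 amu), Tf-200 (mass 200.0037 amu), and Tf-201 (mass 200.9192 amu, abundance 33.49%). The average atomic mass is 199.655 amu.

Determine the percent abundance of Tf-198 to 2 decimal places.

32.16%

The remaining 66.51% is split between Tf-198 (fraction x) and Tf-200 (fraction 0.6651 − x).
Substituting: 197.9663x + 200.0037(0.6651 − x) = 132.36715992
(197.9663 − 200.0037)x = -0.65530095  ⇒  x = 0.32164, y = 0.34346
Tf-198: 32.16%, Tf-200: 34.35%.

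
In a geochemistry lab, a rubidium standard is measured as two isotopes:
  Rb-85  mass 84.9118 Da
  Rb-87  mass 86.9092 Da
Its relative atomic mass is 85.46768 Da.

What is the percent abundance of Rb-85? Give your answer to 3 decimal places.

With x = fraction of Rb-85 (so Rb-87 is 1 − x):
84.9118·x + 86.9092·(1 − x) = 85.46768
(84.9118 − 86.9092)·x = 85.46768 − 86.9092
x = -1.44152 / -1.9974 = 0.72170 → 72.170% Rb-85, 27.830% Rb-87.

72.170%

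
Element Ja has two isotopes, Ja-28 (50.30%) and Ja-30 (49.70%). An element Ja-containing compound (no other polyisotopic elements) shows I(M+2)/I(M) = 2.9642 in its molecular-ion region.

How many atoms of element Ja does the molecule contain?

3

The M+2/M ratio from n Ja atoms is n · q/p = n · 0.4970/0.5030.
n = 2.9642 × 0.5030/0.4970 = 3.00 ≈ 3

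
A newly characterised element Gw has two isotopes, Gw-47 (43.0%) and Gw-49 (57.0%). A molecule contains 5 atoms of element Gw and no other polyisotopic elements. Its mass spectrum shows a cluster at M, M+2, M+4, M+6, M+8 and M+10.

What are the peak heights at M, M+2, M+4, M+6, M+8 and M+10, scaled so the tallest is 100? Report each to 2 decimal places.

4.29 : 28.45 : 75.44 : 100.00 : 66.28 : 17.57

Expanding (0.430 + 0.570)^5:
P(M) = 0.430^5 = 0.014701
P(M+2) = 5 × 0.430^4 × 0.570^1 = 0.097436
P(M+4) = 10 × 0.430^3 × 0.570^2 = 0.258318
P(M+6) = 10 × 0.430^2 × 0.570^3 = 0.342422
P(M+8) = 5 × 0.430^1 × 0.570^4 = 0.226954
P(M+10) = 0.570^5 = 0.060169
The M+6 peak is largest (0.342422); scaling to 100 gives 4.29 : 28.45 : 75.44 : 100.00 : 66.28 : 17.57.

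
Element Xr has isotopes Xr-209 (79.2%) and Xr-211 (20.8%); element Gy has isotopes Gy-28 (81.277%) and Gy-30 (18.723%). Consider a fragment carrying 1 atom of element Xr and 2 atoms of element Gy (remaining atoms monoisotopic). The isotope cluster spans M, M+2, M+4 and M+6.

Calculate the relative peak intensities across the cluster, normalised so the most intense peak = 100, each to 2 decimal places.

100.00 : 72.33 : 17.41 : 1.39

Element Xr pattern (n=1): 0.7920 : 0.2080
Element Gy pattern (n=2): 0.66059507 : 0.30434985 : 0.03505507
Convolve the two distributions (both contribute in 2-u steps):
  M: 0.7920×0.66059507 = 0.523191
  M+2: 0.7920×0.30434985 + 0.2080×0.66059507 = 0.378449
  M+4: 0.7920×0.03505507 + 0.2080×0.30434985 = 0.091068
  M+6: 0.2080×0.03505507 = 0.007291
Scale to base peak (0.523191) = 100: 100.00 : 72.33 : 17.41 : 1.39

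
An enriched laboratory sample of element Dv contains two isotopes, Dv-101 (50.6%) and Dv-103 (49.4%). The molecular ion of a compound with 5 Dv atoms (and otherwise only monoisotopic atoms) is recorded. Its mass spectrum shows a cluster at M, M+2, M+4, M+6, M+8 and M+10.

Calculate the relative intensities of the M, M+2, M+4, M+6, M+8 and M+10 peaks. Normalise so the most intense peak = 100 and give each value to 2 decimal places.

10.49 : 51.21 : 100.00 : 97.63 : 47.66 : 9.31

Each Dv atom is independently Dv-101 (p = 0.506) or Dv-103 (q = 0.494); the cluster is the binomial expansion (p + q)^5.
P(M) = 0.506^5 = 0.033171
P(M+2) = 5 × 0.506^4 × 0.494^1 = 0.161919
P(M+4) = 10 × 0.506^3 × 0.494^2 = 0.316159
P(M+6) = 10 × 0.506^2 × 0.494^3 = 0.308661
P(M+8) = 5 × 0.506^1 × 0.494^4 = 0.150671
P(M+10) = 0.494^5 = 0.029419
The M+4 peak is largest (0.316159); scaling to 100 gives 10.49 : 51.21 : 100.00 : 97.63 : 47.66 : 9.31.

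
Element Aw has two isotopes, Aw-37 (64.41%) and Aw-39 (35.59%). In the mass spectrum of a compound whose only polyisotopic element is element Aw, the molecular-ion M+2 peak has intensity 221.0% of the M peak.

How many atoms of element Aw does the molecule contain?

4

The M+2/M ratio from n Aw atoms is n · q/p = n · 0.3559/0.6441.
n = 2.210 × 0.6441/0.3559 = 4.00 ≈ 4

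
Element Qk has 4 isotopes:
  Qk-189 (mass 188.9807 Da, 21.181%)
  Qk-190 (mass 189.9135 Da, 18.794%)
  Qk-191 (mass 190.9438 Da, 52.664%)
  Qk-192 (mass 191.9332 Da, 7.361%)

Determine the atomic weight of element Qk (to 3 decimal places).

190.407 Da

Weight each isotope mass by its fractional abundance: 0.21181 × 188.9807 + 0.18794 × 189.9135 + 0.52664 × 190.9438 + 0.07361 × 191.9332
= 40.02800 + 35.69234 + 100.55864 + 14.12820 = 190.40718 Da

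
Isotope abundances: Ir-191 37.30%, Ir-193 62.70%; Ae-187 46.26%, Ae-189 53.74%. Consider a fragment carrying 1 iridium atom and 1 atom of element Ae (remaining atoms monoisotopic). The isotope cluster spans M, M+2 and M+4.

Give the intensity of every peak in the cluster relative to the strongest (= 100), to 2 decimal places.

35.18 : 100.00 : 68.70

Iridium pattern (n=1): 0.3730 : 0.6270
Element Ae pattern (n=1): 0.4626 : 0.5374
Convolve the two distributions (both contribute in 2-u steps):
  M: 0.3730×0.4626 = 0.172550
  M+2: 0.3730×0.5374 + 0.6270×0.4626 = 0.490500
  M+4: 0.6270×0.5374 = 0.336950
Scale to base peak (0.490500) = 100: 35.18 : 100.00 : 68.70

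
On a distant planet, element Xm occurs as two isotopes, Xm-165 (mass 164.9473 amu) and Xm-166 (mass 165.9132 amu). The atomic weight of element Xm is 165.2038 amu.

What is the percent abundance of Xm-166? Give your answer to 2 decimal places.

26.56%

Let x be the fractional abundance of Xm-165; then Xm-166 has abundance 1 − x.
164.9473·x + 165.9132·(1 − x) = 165.2038
(164.9473 − 165.9132)·x = 165.2038 − 165.9132
x = -0.7094 / -0.9659 = 0.73444 → 73.44% Xm-165, 26.56% Xm-166.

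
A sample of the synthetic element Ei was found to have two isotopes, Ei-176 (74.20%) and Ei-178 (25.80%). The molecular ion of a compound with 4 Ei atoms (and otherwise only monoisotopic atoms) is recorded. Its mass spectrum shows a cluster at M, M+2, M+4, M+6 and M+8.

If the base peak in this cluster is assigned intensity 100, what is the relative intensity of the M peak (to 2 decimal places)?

71.90

Term probabilities: M 0.3031, M+2 0.4216, M+4 0.2199, M+6 0.0510, M+8 0.0044. Base peak = M+2.
P(M+2) = C(4,1) × 0.7420^3 × 0.2580^1 = 4 × 0.40851849 × 0.2580 = 0.421591 (base)
P(M) = C(4,0) × 0.7420^4 × 0.2580^0 = 1 × 0.30312072 × 1.0000 = 0.303121
Relative intensity = 0.303121 / 0.421591 × 100 = 71.90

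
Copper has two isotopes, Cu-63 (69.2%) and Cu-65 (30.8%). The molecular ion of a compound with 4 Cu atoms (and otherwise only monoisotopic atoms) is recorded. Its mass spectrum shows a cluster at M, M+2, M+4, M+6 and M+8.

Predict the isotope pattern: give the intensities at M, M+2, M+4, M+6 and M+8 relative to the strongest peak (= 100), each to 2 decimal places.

56.17 : 100.00 : 66.76 : 19.81 : 2.20

Expanding (0.692 + 0.308)^4:
P(M) = 0.692^4 = 0.229311
P(M+2) = 4 × 0.692^3 × 0.308^1 = 0.408253
P(M+4) = 6 × 0.692^2 × 0.308^2 = 0.272562
P(M+6) = 4 × 0.692^1 × 0.308^3 = 0.080876
P(M+8) = 0.308^4 = 0.008999
The M+2 peak is largest (0.408253); scaling to 100 gives 56.17 : 100.00 : 66.76 : 19.81 : 2.20.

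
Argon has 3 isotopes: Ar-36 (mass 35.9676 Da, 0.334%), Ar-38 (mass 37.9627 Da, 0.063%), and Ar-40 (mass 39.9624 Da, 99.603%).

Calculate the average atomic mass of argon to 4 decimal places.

39.9478 Da

Average mass = Σ (abundance × isotope mass) = 0.00334 × 35.9676 + 0.00063 × 37.9627 + 0.99603 × 39.9624
= 0.12013 + 0.02392 + 39.80375 = 39.94780 Da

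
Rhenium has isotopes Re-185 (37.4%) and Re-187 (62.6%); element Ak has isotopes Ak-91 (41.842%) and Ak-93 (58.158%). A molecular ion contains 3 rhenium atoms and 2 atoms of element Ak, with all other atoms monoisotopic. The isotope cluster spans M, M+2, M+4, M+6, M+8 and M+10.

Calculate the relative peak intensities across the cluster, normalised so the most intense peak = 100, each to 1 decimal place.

2.6 : 20.7 : 64.4 : 100.0 : 77.5 : 24.0

Rhenium pattern (n=3): 0.05231362 : 0.26268713 : 0.43968487 : 0.24531438
Element Ak pattern (n=2): 0.1750753 : 0.48668941 : 0.3382353
Convolve the two distributions (both contribute in 2-u steps):
  M: 0.05231362×0.1750753 = 0.009159
  M+2: 0.05231362×0.48668941 + 0.26268713×0.1750753 = 0.071451
  M+4: 0.05231362×0.3382353 + 0.26268713×0.48668941 + 0.43968487×0.1750753 = 0.222519
  M+6: 0.26268713×0.3382353 + 0.43968487×0.48668941 + 0.24531438×0.1750753 = 0.345789
  M+8: 0.43968487×0.3382353 + 0.24531438×0.48668941 = 0.268109
  M+10: 0.24531438×0.3382353 = 0.082974
Scale to base peak (0.345789) = 100: 2.6 : 20.7 : 64.4 : 100.0 : 77.5 : 24.0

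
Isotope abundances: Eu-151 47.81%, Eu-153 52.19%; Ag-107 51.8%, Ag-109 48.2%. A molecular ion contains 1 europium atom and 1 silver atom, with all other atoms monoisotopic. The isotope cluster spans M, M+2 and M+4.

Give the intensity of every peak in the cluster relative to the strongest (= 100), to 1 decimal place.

49.5 : 100.0 : 50.2

Europium pattern (n=1): 0.4781 : 0.5219
Silver pattern (n=1): 0.5180 : 0.4820
Convolve the two distributions (both contribute in 2-u steps):
  M: 0.4781×0.5180 = 0.247656
  M+2: 0.4781×0.4820 + 0.5219×0.5180 = 0.500788
  M+4: 0.5219×0.4820 = 0.251556
Scale to base peak (0.500788) = 100: 49.5 : 100.0 : 50.2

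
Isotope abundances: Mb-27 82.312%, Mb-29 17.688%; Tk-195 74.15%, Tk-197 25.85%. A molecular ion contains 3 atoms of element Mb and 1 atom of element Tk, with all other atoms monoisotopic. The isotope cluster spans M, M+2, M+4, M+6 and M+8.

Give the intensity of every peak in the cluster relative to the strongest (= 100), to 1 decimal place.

Element Mb pattern (n=3): 0.55768564 : 0.35952268 : 0.07725772 : 0.00553396
Element Tk pattern (n=1): 0.7415 : 0.2585
Convolve the two distributions (both contribute in 2-u steps):
  M: 0.55768564×0.7415 = 0.413524
  M+2: 0.55768564×0.2585 + 0.35952268×0.7415 = 0.410748
  M+4: 0.35952268×0.2585 + 0.07725772×0.7415 = 0.150223
  M+6: 0.07725772×0.2585 + 0.00553396×0.7415 = 0.024075
  M+8: 0.00553396×0.2585 = 0.001431
Scale to base peak (0.413524) = 100: 100.0 : 99.3 : 36.3 : 5.8 : 0.3

100.0 : 99.3 : 36.3 : 5.8 : 0.3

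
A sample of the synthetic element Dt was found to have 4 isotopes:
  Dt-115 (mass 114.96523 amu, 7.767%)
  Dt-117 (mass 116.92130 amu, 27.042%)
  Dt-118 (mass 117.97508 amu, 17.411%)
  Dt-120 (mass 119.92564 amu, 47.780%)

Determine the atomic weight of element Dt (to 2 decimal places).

Average mass = Σ (abundance × isotope mass) = 0.07767 × 114.96523 + 0.27042 × 116.92130 + 0.17411 × 117.97508 + 0.47780 × 119.92564
= 8.929349 + 31.617858 + 20.540641 + 57.300471 = 118.388319 amu

118.39 amu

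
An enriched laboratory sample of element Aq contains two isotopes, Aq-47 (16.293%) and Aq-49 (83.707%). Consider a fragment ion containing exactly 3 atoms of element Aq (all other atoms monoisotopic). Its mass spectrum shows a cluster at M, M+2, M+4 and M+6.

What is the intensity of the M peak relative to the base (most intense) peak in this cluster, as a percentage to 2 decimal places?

Term probabilities: M 0.0043, M+2 0.0667, M+4 0.3425, M+6 0.5865. Base peak = M+6.
P(M+6) = C(3,3) × 0.16293^0 × 0.83707^3 = 1 × 1.0000 × 0.58652338 = 0.586523 (base)
P(M) = C(3,0) × 0.16293^3 × 0.83707^0 = 1 × 0.00432517 × 1.0000 = 0.004325
Relative intensity = 0.004325 / 0.586523 × 100 = 0.74

0.74%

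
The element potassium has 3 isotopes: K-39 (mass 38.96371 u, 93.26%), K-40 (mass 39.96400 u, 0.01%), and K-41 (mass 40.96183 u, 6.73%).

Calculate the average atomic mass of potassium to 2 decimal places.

Ar = Σ fᵢ·mᵢ = 0.9326 × 38.96371 + 0.0001 × 39.96400 + 0.0673 × 40.96183
= 36.337556 + 0.003996 + 2.756731 = 39.098283 u

39.10 u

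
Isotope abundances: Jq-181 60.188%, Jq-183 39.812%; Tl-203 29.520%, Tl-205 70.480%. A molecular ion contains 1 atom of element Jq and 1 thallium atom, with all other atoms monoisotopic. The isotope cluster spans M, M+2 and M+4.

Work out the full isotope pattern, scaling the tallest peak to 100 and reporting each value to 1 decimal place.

Element Jq pattern (n=1): 0.60188 : 0.39812
Thallium pattern (n=1): 0.2952 : 0.7048
Convolve the two distributions (both contribute in 2-u steps):
  M: 0.60188×0.2952 = 0.177675
  M+2: 0.60188×0.7048 + 0.39812×0.2952 = 0.541730
  M+4: 0.39812×0.7048 = 0.280595
Scale to base peak (0.541730) = 100: 32.8 : 100.0 : 51.8

32.8 : 100.0 : 51.8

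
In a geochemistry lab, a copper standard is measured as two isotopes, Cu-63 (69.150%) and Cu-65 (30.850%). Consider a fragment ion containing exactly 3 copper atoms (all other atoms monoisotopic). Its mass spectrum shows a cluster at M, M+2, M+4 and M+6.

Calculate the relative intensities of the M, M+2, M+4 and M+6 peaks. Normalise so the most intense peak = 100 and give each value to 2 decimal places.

74.72 : 100.00 : 44.61 : 6.63

The 3 Cu atoms are independent, so intensities follow the terms of (0.69150 + 0.30850)^3.
P(M) = 0.69150^3 = 0.330656
P(M+2) = 3 × 0.69150^2 × 0.30850^1 = 0.442548
P(M+4) = 3 × 0.69150^1 × 0.30850^2 = 0.197435
P(M+6) = 0.30850^3 = 0.029361
The M+2 peak is largest (0.442548); scaling to 100 gives 74.72 : 100.00 : 44.61 : 6.63.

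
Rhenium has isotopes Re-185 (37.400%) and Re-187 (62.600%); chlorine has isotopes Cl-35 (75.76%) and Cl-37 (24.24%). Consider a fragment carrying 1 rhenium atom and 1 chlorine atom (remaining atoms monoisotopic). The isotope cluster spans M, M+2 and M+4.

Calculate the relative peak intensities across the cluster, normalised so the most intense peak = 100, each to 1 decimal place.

50.2 : 100.0 : 26.9

Rhenium pattern (n=1): 0.3740 : 0.6260
Chlorine pattern (n=1): 0.7576 : 0.2424
Convolve the two distributions (both contribute in 2-u steps):
  M: 0.3740×0.7576 = 0.283342
  M+2: 0.3740×0.2424 + 0.6260×0.7576 = 0.564915
  M+4: 0.6260×0.2424 = 0.151742
Scale to base peak (0.564915) = 100: 50.2 : 100.0 : 26.9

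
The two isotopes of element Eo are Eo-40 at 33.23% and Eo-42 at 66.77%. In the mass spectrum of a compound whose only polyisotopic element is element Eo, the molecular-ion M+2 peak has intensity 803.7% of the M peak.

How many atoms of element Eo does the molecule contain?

4

For n independent Eo atoms, I(M+2)/I(M) = n · (abundance Eo-42) / (abundance Eo-40) = n · 0.6677/0.3323.
n = 8.037 × 0.3323/0.6677 = 4.00 ≈ 4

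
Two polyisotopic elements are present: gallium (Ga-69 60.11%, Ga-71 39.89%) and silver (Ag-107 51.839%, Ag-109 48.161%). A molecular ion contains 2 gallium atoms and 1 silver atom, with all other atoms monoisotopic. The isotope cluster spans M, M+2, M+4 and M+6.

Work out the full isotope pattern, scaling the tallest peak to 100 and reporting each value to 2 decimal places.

Gallium pattern (n=2): 0.36132121 : 0.47955758 : 0.15912121
Silver pattern (n=1): 0.51839 : 0.48161
Convolve the two distributions (both contribute in 2-u steps):
  M: 0.36132121×0.51839 = 0.187305
  M+2: 0.36132121×0.48161 + 0.47955758×0.51839 = 0.422614
  M+4: 0.47955758×0.48161 + 0.15912121×0.51839 = 0.313447
  M+6: 0.15912121×0.48161 = 0.076634
Scale to base peak (0.422614) = 100: 44.32 : 100.00 : 74.17 : 18.13

44.32 : 100.00 : 74.17 : 18.13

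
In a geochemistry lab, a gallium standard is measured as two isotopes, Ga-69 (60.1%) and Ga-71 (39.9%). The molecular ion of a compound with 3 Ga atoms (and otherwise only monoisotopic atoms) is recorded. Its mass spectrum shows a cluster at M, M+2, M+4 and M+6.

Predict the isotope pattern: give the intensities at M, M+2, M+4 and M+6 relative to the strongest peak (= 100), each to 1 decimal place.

Each Ga atom is independently Ga-69 (p = 0.601) or Ga-71 (q = 0.399); the cluster is the binomial expansion (p + q)^3.
P(M) = 0.601^3 = 0.217082
P(M+2) = 3 × 0.601^2 × 0.399^1 = 0.432358
P(M+4) = 3 × 0.601^1 × 0.399^2 = 0.287039
P(M+6) = 0.399^3 = 0.063521
The M+2 peak is largest (0.432358); scaling to 100 gives 50.2 : 100.0 : 66.4 : 14.7.

50.2 : 100.0 : 66.4 : 14.7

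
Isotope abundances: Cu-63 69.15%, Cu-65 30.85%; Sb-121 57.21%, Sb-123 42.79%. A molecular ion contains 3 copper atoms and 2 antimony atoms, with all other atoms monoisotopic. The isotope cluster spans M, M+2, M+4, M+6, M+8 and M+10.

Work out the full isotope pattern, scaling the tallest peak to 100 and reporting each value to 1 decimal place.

31.7 : 89.7 : 100.0 : 54.8 : 14.8 : 1.6

Copper pattern (n=3): 0.33065611 : 0.44254842 : 0.19743483 : 0.02936064
Antimony pattern (n=2): 0.32729841 : 0.48960318 : 0.18309841
Convolve the two distributions (both contribute in 2-u steps):
  M: 0.33065611×0.32729841 = 0.108223
  M+2: 0.33065611×0.48960318 + 0.44254842×0.32729841 = 0.306736
  M+4: 0.33065611×0.18309841 + 0.44254842×0.48960318 + 0.19743483×0.32729841 = 0.341836
  M+6: 0.44254842×0.18309841 + 0.19743483×0.48960318 + 0.02936064×0.32729841 = 0.187304
  M+8: 0.19743483×0.18309841 + 0.02936064×0.48960318 = 0.050525
  M+10: 0.02936064×0.18309841 = 0.005376
Scale to base peak (0.341836) = 100: 31.7 : 89.7 : 100.0 : 54.8 : 14.8 : 1.6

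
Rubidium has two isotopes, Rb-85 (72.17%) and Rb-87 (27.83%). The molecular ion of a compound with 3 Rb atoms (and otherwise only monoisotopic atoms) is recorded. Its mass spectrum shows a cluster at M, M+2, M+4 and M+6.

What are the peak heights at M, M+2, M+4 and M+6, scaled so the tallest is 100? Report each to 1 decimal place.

The 3 Rb atoms are independent, so intensities follow the terms of (0.7217 + 0.2783)^3.
P(M) = 0.7217^3 = 0.375898
P(M+2) = 3 × 0.7217^2 × 0.2783^1 = 0.434858
P(M+4) = 3 × 0.7217^1 × 0.2783^2 = 0.167689
P(M+6) = 0.2783^3 = 0.021555
The M+2 peak is largest (0.434858); scaling to 100 gives 86.4 : 100.0 : 38.6 : 5.0.

86.4 : 100.0 : 38.6 : 5.0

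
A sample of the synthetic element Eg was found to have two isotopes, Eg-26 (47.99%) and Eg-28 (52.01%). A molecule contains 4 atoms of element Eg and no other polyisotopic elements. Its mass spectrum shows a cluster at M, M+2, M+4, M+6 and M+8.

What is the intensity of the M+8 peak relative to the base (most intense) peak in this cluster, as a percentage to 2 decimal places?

19.58%

Term probabilities: M 0.0530, M+2 0.2299, M+4 0.3738, M+6 0.2701, M+8 0.0732. Base peak = M+4.
P(M+4) = C(4,2) × 0.4799^2 × 0.5201^2 = 6 × 0.23030401 × 0.27050401 = 0.373789 (base)
P(M+8) = C(4,4) × 0.4799^0 × 0.5201^4 = 1 × 1.0000 × 0.07317242 = 0.073172
Relative intensity = 0.073172 / 0.373789 × 100 = 19.58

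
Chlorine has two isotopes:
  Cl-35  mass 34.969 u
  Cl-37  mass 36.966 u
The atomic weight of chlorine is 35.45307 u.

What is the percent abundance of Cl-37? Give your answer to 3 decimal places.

Writing the weighted mean with unknown fraction x of Cl-35:
34.969·x + 36.966·(1 − x) = 35.45307
(34.969 − 36.966)·x = 35.45307 − 36.966
x = -1.51293 / -1.997 = 0.75760 → 75.760% Cl-35, 24.240% Cl-37.

24.240%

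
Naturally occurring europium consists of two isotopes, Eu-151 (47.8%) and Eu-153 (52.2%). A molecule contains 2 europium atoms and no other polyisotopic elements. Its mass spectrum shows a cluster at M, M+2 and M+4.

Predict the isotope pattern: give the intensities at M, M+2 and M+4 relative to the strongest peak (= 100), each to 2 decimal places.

45.79 : 100.00 : 54.60

The 2 Eu atoms are independent, so intensities follow the terms of (0.478 + 0.522)^2.
P(M) = 0.478^2 = 0.228484
P(M+2) = 2 × 0.478^1 × 0.522^1 = 0.499032
P(M+4) = 0.522^2 = 0.272484
The M+2 peak is largest (0.499032); scaling to 100 gives 45.79 : 100.00 : 54.60.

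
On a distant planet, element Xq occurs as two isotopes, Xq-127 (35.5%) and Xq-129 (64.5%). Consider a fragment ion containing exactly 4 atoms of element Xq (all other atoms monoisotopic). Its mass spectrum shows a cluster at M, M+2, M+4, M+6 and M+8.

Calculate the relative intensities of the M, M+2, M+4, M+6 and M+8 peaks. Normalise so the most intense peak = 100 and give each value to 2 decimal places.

The 4 Xq atoms are independent, so intensities follow the terms of (0.355 + 0.645)^4.
P(M) = 0.355^4 = 0.015882
P(M+2) = 4 × 0.355^3 × 0.645^1 = 0.115426
P(M+4) = 6 × 0.355^2 × 0.645^2 = 0.314577
P(M+6) = 4 × 0.355^1 × 0.645^3 = 0.381037
P(M+8) = 0.645^4 = 0.173077
The M+6 peak is largest (0.381037); scaling to 100 gives 4.17 : 30.29 : 82.56 : 100.00 : 45.42.

4.17 : 30.29 : 82.56 : 100.00 : 45.42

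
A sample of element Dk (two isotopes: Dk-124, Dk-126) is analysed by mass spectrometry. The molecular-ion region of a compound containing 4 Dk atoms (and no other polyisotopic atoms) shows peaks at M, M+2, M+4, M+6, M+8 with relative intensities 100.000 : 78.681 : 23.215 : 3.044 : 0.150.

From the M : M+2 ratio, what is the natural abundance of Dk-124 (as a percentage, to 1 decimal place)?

Write p for the Dk-124 fraction. I(M+2)/I(M) = [C(4,1)·p^3·(1−p)] / p^4 = 4·(1−p)/p = 78.681/100.000 = 0.7868
(1−p)/p = 0.7868/4 = 0.1967  ⇒  p = 1/(1 + 0.1967) = 0.8356
Dk-124: 83.6%, Dk-126: 16.4%.

83.6%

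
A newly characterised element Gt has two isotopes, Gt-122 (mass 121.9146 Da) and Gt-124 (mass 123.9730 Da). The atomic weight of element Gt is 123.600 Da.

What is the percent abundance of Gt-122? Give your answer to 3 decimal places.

Let x be the fractional abundance of Gt-122; then Gt-124 has abundance 1 − x.
121.9146·x + 123.9730·(1 − x) = 123.600
(121.9146 − 123.9730)·x = 123.600 − 123.9730
x = -0.3730 / -2.0584 = 0.18121 → 18.121% Gt-122, 81.879% Gt-124.

18.121%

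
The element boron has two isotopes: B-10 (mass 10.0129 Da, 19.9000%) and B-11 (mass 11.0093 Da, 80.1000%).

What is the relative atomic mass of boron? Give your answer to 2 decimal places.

Weight each isotope mass by its fractional abundance: 0.199000 × 10.0129 + 0.801000 × 11.0093
= 1.99257 + 8.81845 = 10.81102 Da

10.81 Da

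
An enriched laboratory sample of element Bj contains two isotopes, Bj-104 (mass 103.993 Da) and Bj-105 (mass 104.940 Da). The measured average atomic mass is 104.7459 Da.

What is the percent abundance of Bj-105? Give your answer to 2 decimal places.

Let x be the fractional abundance of Bj-104; then Bj-105 has abundance 1 − x.
103.993·x + 104.940·(1 − x) = 104.7459
(103.993 − 104.940)·x = 104.7459 − 104.940
x = -0.1941 / -0.947 = 0.20496 → 20.50% Bj-104, 79.50% Bj-105.

79.50%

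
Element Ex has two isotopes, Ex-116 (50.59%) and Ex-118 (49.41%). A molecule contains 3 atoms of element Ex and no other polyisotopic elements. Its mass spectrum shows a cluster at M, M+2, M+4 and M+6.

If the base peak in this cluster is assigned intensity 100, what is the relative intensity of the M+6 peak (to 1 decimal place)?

Binomial terms of (0.5059 + 0.4941)^3: M 0.1295, M+2 0.3794, M+4 0.3705, M+6 0.1206 → M+2 is the base peak.
P(M+2) = C(3,1) × 0.5059^2 × 0.4941^1 = 3 × 0.25593481 × 0.4941 = 0.379372 (base)
P(M+6) = C(3,3) × 0.5059^0 × 0.4941^3 = 1 × 1.0000 × 0.12062701 = 0.120627
Relative intensity = 0.120627 / 0.379372 × 100 = 31.8

31.8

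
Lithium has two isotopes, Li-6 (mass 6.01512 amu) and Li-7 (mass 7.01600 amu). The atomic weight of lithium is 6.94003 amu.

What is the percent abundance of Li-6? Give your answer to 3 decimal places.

7.590%

With x = fraction of Li-6 (so Li-7 is 1 − x):
6.01512·x + 7.01600·(1 − x) = 6.94003
(6.01512 − 7.01600)·x = 6.94003 − 7.01600
x = -0.07597 / -1.00088 = 0.07590 → 7.590% Li-6, 92.410% Li-7.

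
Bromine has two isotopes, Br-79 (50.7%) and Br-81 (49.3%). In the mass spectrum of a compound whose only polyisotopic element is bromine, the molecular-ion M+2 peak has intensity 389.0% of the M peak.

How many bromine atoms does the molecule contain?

4

The M+2/M ratio from n Br atoms is n · q/p = n · 0.493/0.507.
n = 3.890 × 0.507/0.493 = 4.00 ≈ 4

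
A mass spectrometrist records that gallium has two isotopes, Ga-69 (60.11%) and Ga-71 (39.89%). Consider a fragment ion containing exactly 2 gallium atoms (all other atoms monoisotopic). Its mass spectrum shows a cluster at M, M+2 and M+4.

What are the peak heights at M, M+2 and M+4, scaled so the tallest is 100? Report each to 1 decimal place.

Each Ga atom is independently Ga-69 (p = 0.6011) or Ga-71 (q = 0.3989); the cluster is the binomial expansion (p + q)^2.
P(M) = 0.6011^2 = 0.361321
P(M+2) = 2 × 0.6011^1 × 0.3989^1 = 0.479558
P(M+4) = 0.3989^2 = 0.159121
The M+2 peak is largest (0.479558); scaling to 100 gives 75.3 : 100.0 : 33.2.

75.3 : 100.0 : 33.2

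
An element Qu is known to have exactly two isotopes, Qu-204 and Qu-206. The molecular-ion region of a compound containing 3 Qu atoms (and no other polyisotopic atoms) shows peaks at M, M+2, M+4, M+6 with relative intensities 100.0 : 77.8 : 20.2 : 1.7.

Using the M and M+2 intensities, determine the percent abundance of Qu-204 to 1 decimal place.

Let p = fractional abundance of Qu-204. I(M+2)/I(M) = [C(3,1)·p^2·(1−p)] / p^3 = 3·(1−p)/p = 77.8/100.0 = 0.7780
(1−p)/p = 0.7780/3 = 0.2593  ⇒  p = 1/(1 + 0.2593) = 0.7941
Qu-204: 79.4%, Qu-206: 20.6%.

79.4%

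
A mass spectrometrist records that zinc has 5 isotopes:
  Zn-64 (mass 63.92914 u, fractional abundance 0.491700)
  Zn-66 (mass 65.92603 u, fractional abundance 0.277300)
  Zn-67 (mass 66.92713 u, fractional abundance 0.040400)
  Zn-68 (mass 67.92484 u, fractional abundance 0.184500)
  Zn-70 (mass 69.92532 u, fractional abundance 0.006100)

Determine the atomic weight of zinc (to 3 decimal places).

65.378 u

Average mass = Σ (abundance × isotope mass) = 0.491700 × 63.92914 + 0.277300 × 65.92603 + 0.040400 × 66.92713 + 0.184500 × 67.92484 + 0.006100 × 69.92532
= 31.433958 + 18.281288 + 2.703856 + 12.532133 + 0.426544 = 65.377779 u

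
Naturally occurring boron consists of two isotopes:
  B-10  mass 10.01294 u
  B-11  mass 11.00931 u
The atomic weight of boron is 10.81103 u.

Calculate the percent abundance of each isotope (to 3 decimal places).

Let x be the fractional abundance of B-10; then B-11 has abundance 1 − x.
10.01294·x + 11.00931·(1 − x) = 10.81103
(10.01294 − 11.00931)·x = 10.81103 − 11.00931
x = -0.19828 / -0.99637 = 0.19900 → 19.900% B-10, 80.100% B-11.

B-10: 19.900%, B-11: 80.100%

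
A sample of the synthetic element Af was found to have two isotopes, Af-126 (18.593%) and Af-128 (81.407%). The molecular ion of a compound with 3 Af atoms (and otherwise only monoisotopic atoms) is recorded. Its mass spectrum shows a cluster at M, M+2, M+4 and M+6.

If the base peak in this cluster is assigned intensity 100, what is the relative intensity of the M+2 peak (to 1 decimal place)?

15.6

Term probabilities: M 0.0064, M+2 0.0844, M+4 0.3697, M+6 0.5395. Base peak = M+6.
P(M+6) = C(3,3) × 0.18593^0 × 0.81407^3 = 1 × 1.0000 × 0.5394923 = 0.539492 (base)
P(M+2) = C(3,1) × 0.18593^2 × 0.81407^1 = 3 × 0.03456996 × 0.81407 = 0.084427
Relative intensity = 0.084427 / 0.539492 × 100 = 15.6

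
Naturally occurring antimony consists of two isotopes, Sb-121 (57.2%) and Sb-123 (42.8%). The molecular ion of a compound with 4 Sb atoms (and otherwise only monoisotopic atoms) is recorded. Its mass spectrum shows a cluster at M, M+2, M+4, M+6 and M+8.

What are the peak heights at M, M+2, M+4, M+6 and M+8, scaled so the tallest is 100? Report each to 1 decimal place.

Each Sb atom is independently Sb-121 (p = 0.572) or Sb-123 (q = 0.428); the cluster is the binomial expansion (p + q)^4.
P(M) = 0.572^4 = 0.107049
P(M+2) = 4 × 0.572^3 × 0.428^1 = 0.320400
P(M+4) = 6 × 0.572^2 × 0.428^2 = 0.359609
P(M+6) = 4 × 0.572^1 × 0.428^3 = 0.179385
P(M+8) = 0.428^4 = 0.033556
The M+4 peak is largest (0.359609); scaling to 100 gives 29.8 : 89.1 : 100.0 : 49.9 : 9.3.

29.8 : 89.1 : 100.0 : 49.9 : 9.3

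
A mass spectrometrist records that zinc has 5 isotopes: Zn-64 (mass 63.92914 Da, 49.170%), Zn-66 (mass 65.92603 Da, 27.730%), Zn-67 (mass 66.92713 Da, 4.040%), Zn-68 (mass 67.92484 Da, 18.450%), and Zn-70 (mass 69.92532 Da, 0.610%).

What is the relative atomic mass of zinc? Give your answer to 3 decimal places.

65.378 Da

The abundance-weighted mean is 0.49170 × 63.92914 + 0.27730 × 65.92603 + 0.04040 × 66.92713 + 0.18450 × 67.92484 + 0.00610 × 69.92532
= 31.433958 + 18.281288 + 2.703856 + 12.532133 + 0.426544 = 65.377779 Da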